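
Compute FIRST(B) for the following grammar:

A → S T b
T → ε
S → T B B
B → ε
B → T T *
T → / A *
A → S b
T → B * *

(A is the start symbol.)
FIRST sets of the other non-terminals involved (by the same procedure, iterated to a fixed point):
  FIRST(T) = { '*', '/', ε }

From B → ε:
  - ε-production, so ε ∈ FIRST(B)
From B → T T *:
  - T is a non-terminal: add FIRST(T) \ {ε} = { '*', '/' }
    T is nullable, so continue to the next symbol
  - T is a non-terminal: add FIRST(T) \ {ε} = { '*', '/' }
    T is nullable, so continue to the next symbol
  - '*' is a terminal: add '*' and stop

Collecting: FIRST(B) = { '*', '/', ε }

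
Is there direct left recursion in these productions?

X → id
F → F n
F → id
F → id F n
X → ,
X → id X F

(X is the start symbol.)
Yes, F is left-recursive

X → id: starts with id
F → F n: LEFT RECURSIVE (starts with F)
F → id: starts with id
F → id F n: starts with id
X → ,: starts with ','
X → id X F: starts with id

The grammar has direct left recursion on: F.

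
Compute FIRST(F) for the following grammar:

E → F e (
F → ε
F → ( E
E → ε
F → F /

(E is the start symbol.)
From F → ε:
  - ε-production, so ε ∈ FIRST(F)
From F → ( E:
  - '(' is a terminal: add '(' and stop
From F → F /:
  - F is the symbol being defined: contributes nothing new
    F is nullable, so continue to the next symbol
  - '/' is a terminal: add '/' and stop

Collecting: FIRST(F) = { '(', '/', ε }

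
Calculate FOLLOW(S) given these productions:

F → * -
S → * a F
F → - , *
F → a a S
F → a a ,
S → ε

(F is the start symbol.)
{ $ }

To compute FOLLOW(S), find every occurrence of S on a right-hand side N → α S β: add FIRST(β) \ {ε}, and if β is empty or nullable also add FOLLOW(N). Iterate to a fixed point.

In F → a a S: S is at the end, add FOLLOW(F)

The FOLLOW sets referred to above (computed the same way, to a fixed point):
  FOLLOW(F) = { $ }

Taking the union: FOLLOW(S) = { $ }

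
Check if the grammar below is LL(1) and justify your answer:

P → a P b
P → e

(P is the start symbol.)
A grammar is LL(1) if for each non-terminal N with multiple productions, the predict sets of those productions are pairwise disjoint, where PREDICT(N → α) = (FIRST(α) \ {ε}) ∪ (FOLLOW(N) if α ⇒* ε).

For P:
  PREDICT(P → a P b) = { 'a' }
  PREDICT(P → e) = { 'e' }

All predict sets are disjoint. The grammar IS LL(1).

Answer: Yes, the grammar is LL(1).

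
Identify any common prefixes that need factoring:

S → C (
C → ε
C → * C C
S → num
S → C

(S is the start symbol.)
Yes, S has productions with common prefix 'C'

Left-factoring is needed when two productions for the same non-terminal
share a common prefix on the right-hand side.

Productions for S:
  S → C (
  S → num
  S → C
Productions for C:
  C → ε
  C → * C C

Found common prefix 'C' in productions for S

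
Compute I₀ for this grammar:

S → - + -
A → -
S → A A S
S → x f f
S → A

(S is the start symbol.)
First, augment the grammar with S' → S
I₀ = CLOSURE({ [S' → . S] }):
  [S' → . S] has the dot before S: add [S → . - + -], [S → . A A S], [S → . x f f], [S → . A]
  [S → . A A S] has the dot before A: add [A → . -]
No further items can be added.

I₀ = { [A → . -], [S → . - + -], [S → . A A S], [S → . A], [S → . x f f], [S' → . S] }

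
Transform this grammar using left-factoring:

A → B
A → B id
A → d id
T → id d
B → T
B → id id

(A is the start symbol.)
A → B A'
A' → ε
A' → id
A → d id
T → id d
B → T
B → id id

Left-factoring transforms A → αβ₁ | αβ₂ into A → αA' and A' → β₁ | β₂
(α is the longest common prefix among the alternatives). Repeat until
no nonterminal has two alternatives with a common prefix.

Round 1: A has alternatives sharing prefix 'B'. Introduce A': A → B A'
  Add: A' → ε
  Add: A' → id

No remaining common prefixes — done.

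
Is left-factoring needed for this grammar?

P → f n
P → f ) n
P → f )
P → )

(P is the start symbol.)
Yes, P has productions with common prefix 'f'

Left-factoring is needed when two productions for the same non-terminal
share a common prefix on the right-hand side.

Productions for P:
  P → f n
  P → f ) n
  P → f )
  P → )

Found common prefix 'f' in productions for P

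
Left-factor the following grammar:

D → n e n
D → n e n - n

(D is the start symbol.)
Left-factoring transforms A → αβ₁ | αβ₂ into A → αA' and A' → β₁ | β₂
(α is the longest common prefix among the alternatives). Repeat until
no nonterminal has two alternatives with a common prefix.

Round 1: D has alternatives sharing prefix 'n e n'. Introduce D': D → n e n D'
  Add: D' → ε
  Add: D' → - n

No remaining common prefixes — done.

Resulting grammar:
D → n e n D'
D' → ε
D' → - n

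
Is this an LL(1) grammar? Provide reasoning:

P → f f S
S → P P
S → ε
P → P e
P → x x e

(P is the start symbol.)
Relevant sets:
  FIRST(P) = { 'f', 'x' }
  FOLLOW(S) = { $, 'e', 'f', 'x' }

For P:
  PREDICT(P → f f S) = { 'f' }
  PREDICT(P → P e) = { 'f', 'x' }
  PREDICT(P → x x e) = { 'x' }
For S:
  PREDICT(S → P P) = { 'f', 'x' }
  PREDICT(S → ε) = { $, 'e', 'f', 'x' }

Conflict found: Predict set conflict for P: { 'f' }
The grammar is NOT LL(1).

Answer: No. Predict set conflict for P: { 'f' }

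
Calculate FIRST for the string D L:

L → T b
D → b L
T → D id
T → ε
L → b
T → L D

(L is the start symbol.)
{ 'b' }

FIRST sets of the non-terminals involved (from the grammar, by fixed-point iteration):
  FIRST(D) = { 'b' }

To compute FIRST(D L), process the symbols left to right:
Symbol D is a non-terminal. Add FIRST(D) \ {ε} = { 'b' }
D is not nullable (ε ∉ FIRST(D)), so stop here.
FIRST(D L) = { 'b' }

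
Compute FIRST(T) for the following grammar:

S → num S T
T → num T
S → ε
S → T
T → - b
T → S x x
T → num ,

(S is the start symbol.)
{ '-', 'num', 'x' }

FIRST sets of the other non-terminals involved (by the same procedure, iterated to a fixed point):
  FIRST(S) = { '-', 'num', 'x', ε }

From T → num T:
  - num is a terminal: add 'num' and stop
From T → - b:
  - '-' is a terminal: add '-' and stop
From T → S x x:
  - S is a non-terminal: add FIRST(S) \ {ε} = { '-', 'num', 'x' }
    S is nullable, so continue to the next symbol
  - x is a terminal: add 'x' and stop
From T → num ,:
  - num is a terminal: add 'num' and stop

Collecting: FIRST(T) = { '-', 'num', 'x' }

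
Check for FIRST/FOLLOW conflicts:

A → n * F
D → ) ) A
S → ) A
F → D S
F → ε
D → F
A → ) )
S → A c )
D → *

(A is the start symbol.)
A FIRST/FOLLOW conflict occurs when a non-terminal N has a nullable alternative N → β (β ⇒* ε) and another alternative N → α with FIRST(α) ∩ FOLLOW(N) ≠ ∅: on such a lookahead the parser cannot decide between expanding α and letting N vanish via β.

Nullable non-terminals: D, F.
FIRST sets used below: FIRST(F) = { ')', '*', 'n', ε }, FIRST(D) = { ')', '*', 'n', ε }, FIRST(S) = { ')', 'n' }

D: nullable alternative(s) D → F; FOLLOW(D) = { ')', 'n' }
  D → ) ) A: FIRST \ {ε} = { ')' } — overlaps FOLLOW(D) on { ')' }: CONFLICT
  D → F: FIRST \ {ε} = { ')', '*', 'n' } — this is the only nullable alternative, skip
  D → *: FIRST \ {ε} = { '*' } — disjoint from FOLLOW(D)

F: nullable alternative(s) F → ε; FOLLOW(F) = { $, ')', 'c', 'n' }
  F → D S: FIRST \ {ε} = { ')', '*', 'n' } — overlaps FOLLOW(F) on { ')', 'n' }: CONFLICT
  F → ε: FIRST \ {ε} = { } — this is the only nullable alternative, skip

A, S have no nullable alternative, so no FIRST/FOLLOW check is needed there.

So the grammar has 2 FIRST/FOLLOW conflicts (marked CONFLICT above).

Answer: Yes. D → ')' ')' A with FOLLOW(D) on { ')' }; F → D S with FOLLOW(F) on { ')', 'n' }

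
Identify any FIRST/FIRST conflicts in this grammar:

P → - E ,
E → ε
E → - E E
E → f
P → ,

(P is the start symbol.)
No FIRST/FIRST conflicts.

Productions for P:
  P → - E ,: FIRST = { '-' }
  P → ,: FIRST = { ',' }
Productions for E:
  E → ε: FIRST = { ε }
  E → - E E: FIRST = { '-' }
  E → f: FIRST = { 'f' }

All alternatives of each non-terminal have pairwise disjoint FIRST sets.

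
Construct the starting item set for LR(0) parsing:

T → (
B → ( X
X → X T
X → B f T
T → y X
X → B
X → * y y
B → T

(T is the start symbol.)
First, augment the grammar with T' → T
I₀ = CLOSURE({ [T' → . T] }):
  [T' → . T] has the dot before T: add [T → . (], [T → . y X]
No further items can be added.

I₀ = { [T → . (], [T → . y X], [T' → . T] }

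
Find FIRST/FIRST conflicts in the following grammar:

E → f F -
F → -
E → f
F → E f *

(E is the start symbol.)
A FIRST/FIRST conflict occurs when two productions N → α and N → β for the same non-terminal have FIRST(α) ∩ FIRST(β) ≠ ∅ (with ε ∈ FIRST of a nullable right-hand side, so two nullable alternatives also conflict).

FIRST sets of the non-terminals at (or reachable through a nullable prefix from) the front of some alternative:
  FIRST(E) = { 'f' }

Productions for E:
  E → f F -: FIRST = { 'f' }
  E → f: FIRST = { 'f' }
Productions for F:
  F → -: FIRST = { '-' }
  F → E f *: FIRST = { 'f' }

Conflict for E: E → f F - and E → f
  Overlap: { 'f' }

Answer: Yes. E → f F '-' / E → f on { 'f' }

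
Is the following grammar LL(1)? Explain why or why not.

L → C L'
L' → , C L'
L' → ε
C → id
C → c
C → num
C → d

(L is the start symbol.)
Relevant sets:
  FOLLOW(L') = { $ }

For L':
  PREDICT(L' → ',' C L') = { ',' }
  PREDICT(L' → ε) = { $ }
For C:
  PREDICT(C → id) = { 'id' }
  PREDICT(C → c) = { 'c' }
  PREDICT(C → num) = { 'num' }
  PREDICT(C → d) = { 'd' }
L has a single production, so nothing to check there.

All predict sets are disjoint. The grammar IS LL(1).

Answer: Yes, the grammar is LL(1).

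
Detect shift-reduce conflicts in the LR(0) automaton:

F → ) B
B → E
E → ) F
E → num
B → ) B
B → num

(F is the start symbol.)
A shift-reduce conflict occurs when an LR(0) state has both:
  - a complete (reduce) item [A → α .] (dot at the end), and
  - a shift item [B → β . c γ] (dot before a terminal).

Augment with F' → F and build the canonical LR(0) collection (I0 = CLOSURE({[F' → . F]}), then GOTO on every symbol after a dot until no new states appear). It has 11 states:
  I0: { [F → . ) B], [F' → . F] }  — shift
  I1: { [B → . ) B], [B → . E], [B → . num], [E → . ) F], [E → . num], [F → ) . B] }  — shift
  I2: { [F' → F .] }  — accept
  I3: { [B → ) . B], [B → . ) B], [B → . E], [B → . num], [E → ) . F], [E → . ) F], [E → . num], [F → . ) B] }  — shift
  I4: { [F → ) B .] }  — reduce
  I5: { [B → E .] }  — reduce
  I6: { [B → num .], [E → num .] }  — 2 reduces
  I7: { [B → ) . B], [B → . ) B], [B → . E], [B → . num], [E → ) . F], [E → . ) F], [E → . num], [F → ) . B], [F → . ) B] }  — shift
  I8: { [B → ) B .] }  — reduce
  I9: { [E → ) F .] }  — reduce
  I10: { [B → ) B .], [F → ) B .] }  — 2 reduces

No state contains both a complete item and a shift item.

Answer: No shift-reduce conflicts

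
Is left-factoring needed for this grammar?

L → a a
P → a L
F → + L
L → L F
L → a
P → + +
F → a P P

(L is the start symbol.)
Yes, L has productions with common prefix 'a'

Left-factoring is needed when two productions for the same non-terminal
share a common prefix on the right-hand side.

Productions for L:
  L → a a
  L → L F
  L → a
Productions for P:
  P → a L
  P → + +
Productions for F:
  F → + L
  F → a P P

Found common prefix 'a' in productions for L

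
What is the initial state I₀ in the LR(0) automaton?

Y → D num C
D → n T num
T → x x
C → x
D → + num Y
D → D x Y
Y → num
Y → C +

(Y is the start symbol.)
{ [C → . x], [D → . + num Y], [D → . D x Y], [D → . n T num], [Y → . C +], [Y → . D num C], [Y → . num], [Y' → . Y] }

First, augment the grammar with Y' → Y
I₀ = CLOSURE({ [Y' → . Y] }):
  [Y' → . Y] has the dot before Y: add [Y → . D num C], [Y → . num], [Y → . C +]
  [Y → . D num C] has the dot before D: add [D → . n T num], [D → . + num Y], [D → . D x Y]
  [Y → . C +] has the dot before C: add [C → . x]
No further items can be added.

I₀ = { [C → . x], [D → . + num Y], [D → . D x Y], [D → . n T num], [Y → . C +], [Y → . D num C], [Y → . num], [Y' → . Y] }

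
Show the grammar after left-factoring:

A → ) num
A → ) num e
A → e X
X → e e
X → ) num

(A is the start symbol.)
Left-factoring transforms A → αβ₁ | αβ₂ into A → αA' and A' → β₁ | β₂
(α is the longest common prefix among the alternatives). Repeat until
no nonterminal has two alternatives with a common prefix.

Round 1: A has alternatives sharing prefix ') num'. Introduce A': A → ) num A'
  Add: A' → ε
  Add: A' → e

No remaining common prefixes — done.

Resulting grammar:
A → ) num A'
A' → ε
A' → e
A → e X
X → e e
X → ) num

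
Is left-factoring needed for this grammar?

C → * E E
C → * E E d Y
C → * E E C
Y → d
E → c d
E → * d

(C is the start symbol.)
Left-factoring is needed when two productions for the same non-terminal
share a common prefix on the right-hand side.

Productions for C:
  C → * E E
  C → * E E d Y
  C → * E E C
Productions for E:
  E → c d
  E → * d

Found common prefix '* E E' in productions for C

Answer: Yes, C has productions with common prefix '* E E'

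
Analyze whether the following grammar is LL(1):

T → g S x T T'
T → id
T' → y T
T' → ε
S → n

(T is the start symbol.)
No. Predict set conflict for T': { 'y' }

A grammar is LL(1) if for each non-terminal N with multiple productions, the predict sets of those productions are pairwise disjoint, where PREDICT(N → α) = (FIRST(α) \ {ε}) ∪ (FOLLOW(N) if α ⇒* ε).

Relevant sets:
  FOLLOW(T') = { $, 'y' }

For T:
  PREDICT(T → g S x T T') = { 'g' }
  PREDICT(T → id) = { 'id' }
For T':
  PREDICT(T' → y T) = { 'y' }
  PREDICT(T' → ε) = { $, 'y' }
S has a single production, so nothing to check there.

Conflict found: Predict set conflict for T': { 'y' }
The grammar is NOT LL(1).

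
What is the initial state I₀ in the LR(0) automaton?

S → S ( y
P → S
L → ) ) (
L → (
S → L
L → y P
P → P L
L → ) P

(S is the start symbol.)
{ [L → . (], [L → . ) ) (], [L → . ) P], [L → . y P], [S → . L], [S → . S ( y], [S' → . S] }

First, augment the grammar with S' → S
I₀ = CLOSURE({ [S' → . S] }):
  [S' → . S] has the dot before S: add [S → . S ( y], [S → . L]
  [S → . L] has the dot before L: add [L → . ) ) (], [L → . (], [L → . y P], [L → . ) P]
No further items can be added.

I₀ = { [L → . (], [L → . ) ) (], [L → . ) P], [L → . y P], [S → . L], [S → . S ( y], [S' → . S] }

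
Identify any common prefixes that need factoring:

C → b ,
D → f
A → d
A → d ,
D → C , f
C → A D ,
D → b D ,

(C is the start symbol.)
Yes, A has productions with common prefix 'd'

Left-factoring is needed when two productions for the same non-terminal
share a common prefix on the right-hand side.

Productions for C:
  C → b ,
  C → A D ,
Productions for D:
  D → f
  D → C , f
  D → b D ,
Productions for A:
  A → d
  A → d ,

Found common prefix 'd' in productions for A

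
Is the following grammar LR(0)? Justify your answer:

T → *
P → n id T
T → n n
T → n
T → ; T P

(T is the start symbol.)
No. Shift-reduce conflict between [T → n .] and [T → n . n]

A grammar is LR(0) if no state in the canonical LR(0) collection has:
  - both a shift item (dot before a terminal) and a complete item (shift-reduce conflict), or
  - two or more complete items (reduce-reduce conflict; the accept item [T' → T .] counts as a complete item here).

Augment with T' → T and build the canonical LR(0) collection (I0 = CLOSURE({[T' → . T]}), then GOTO on every symbol after a dot until no new states appear). It has 11 states:
  I0: { [T → . *], [T → . ; T P], [T → . n n], [T → . n], [T' → . T] }  — shift
  I1: { [T → * .] }  — reduce
  I2: { [T → . *], [T → . ; T P], [T → . n n], [T → . n], [T → ; . T P] }  — shift
  I3: { [T' → T .] }  — accept
  I4: { [T → n . n], [T → n .] }  — shift, reduce
  I5: { [T → n n .] }  — reduce
  I6: { [P → . n id T], [T → ; T . P] }  — shift
  I7: { [T → ; T P .] }  — reduce
  I8: { [P → n . id T] }  — shift
  I9: { [P → n id . T], [T → . *], [T → . ; T P], [T → . n n], [T → . n] }  — shift
  I10: { [P → n id T .] }  — reduce

Conflict in state I4:
  Shift-reduce conflict between [T → n .] and [T → n . n]
So the grammar is NOT LR(0).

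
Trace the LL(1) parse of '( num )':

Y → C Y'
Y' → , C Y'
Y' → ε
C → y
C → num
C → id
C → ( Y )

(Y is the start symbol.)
Stack is shown with the top on the left.

Stack          Input      Action
--------------------------------
Y $            ( num ) $  output Y → C Y'
C Y' $         ( num ) $  output C → ( Y )
( Y ) Y' $     ( num ) $  match '('
Y ) Y' $       num ) $    output Y → C Y'
C Y' ) Y' $    num ) $    output C → num
num Y' ) Y' $  num ) $    match 'num'
Y' ) Y' $      ) $        output Y' → ε
) Y' $         ) $        match ')'
Y' $           $          output Y' → ε
$              $          accept

The string is accepted.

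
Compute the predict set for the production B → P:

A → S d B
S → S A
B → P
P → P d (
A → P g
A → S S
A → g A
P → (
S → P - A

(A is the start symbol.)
{ '(' }

PREDICT(B → P) = (FIRST(RHS) \ {ε}) ∪ (FOLLOW(B) if ε ∈ FIRST(RHS), i.e. RHS ⇒* ε)
FIRST(P) = { '(' }
FIRST(P) = { '(' }
ε ∉ FIRST(P), so FOLLOW(B) is not added.
PREDICT(B → P) = { '(' }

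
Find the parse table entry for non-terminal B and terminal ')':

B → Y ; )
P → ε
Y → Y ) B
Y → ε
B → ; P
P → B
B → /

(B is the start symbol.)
To find M[B, ')'], we find productions for B where ')' is in the predict set (PREDICT(N → α) = (FIRST(α) \ {ε}) ∪ (FOLLOW(N) if α ⇒* ε)).

Relevant sets:
  FIRST(Y) = { ')', ε }

B → Y ; ): PREDICT = { ')', ';' }
  ')' is in predict set, so this production goes in M[B, ')']
B → ; P: PREDICT = { ';' }
B → /: PREDICT = { '/' }

M[B, ')'] = B → Y ; )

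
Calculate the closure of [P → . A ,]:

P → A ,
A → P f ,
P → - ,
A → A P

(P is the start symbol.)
To compute CLOSURE, for each item [A → α.Bβ] where B is a non-terminal, add [B → .γ] for all productions B → γ; repeat for the newly added items until nothing changes.

Start with: [P → . A ,]
  [P → . A ,] has the dot before A: add [A → . P f ,], [A → . A P]
  [A → . P f ,] has the dot before P: add [P → . - ,]
No further items can be added.

CLOSURE = { [A → . A P], [A → . P f ,], [P → . - ,], [P → . A ,] }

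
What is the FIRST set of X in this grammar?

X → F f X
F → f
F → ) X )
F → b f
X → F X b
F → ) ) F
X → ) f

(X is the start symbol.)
{ ')', 'b', 'f' }

To compute FIRST(X), examine every production with X on the left-hand side, reading each right-hand side left to right until a non-nullable symbol is reached.

FIRST sets of the other non-terminals involved (by the same procedure, iterated to a fixed point):
  FIRST(F) = { ')', 'b', 'f' }

From X → F f X:
  - F is a non-terminal: add FIRST(F) \ {ε} = { ')', 'b', 'f' }
    F is not nullable, so stop
From X → F X b:
  - F is a non-terminal: add FIRST(F) \ {ε} = { ')', 'b', 'f' }
    F is not nullable, so stop
From X → ) f:
  - ')' is a terminal: add ')' and stop

Collecting: FIRST(X) = { ')', 'b', 'f' }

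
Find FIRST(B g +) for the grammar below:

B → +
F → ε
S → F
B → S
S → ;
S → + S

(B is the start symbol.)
{ '+', ';', 'g' }

FIRST sets of the non-terminals involved (from the grammar, by fixed-point iteration):
  FIRST(B) = { '+', ';', ε }

To compute FIRST(B g +), process the symbols left to right:
Symbol B is a non-terminal. Add FIRST(B) \ {ε} = { '+', ';' }
B is nullable (ε ∈ FIRST(B)), continue to the next symbol.
Symbol g is a terminal. Add 'g' and stop.
FIRST(B g +) = { '+', ';', 'g' }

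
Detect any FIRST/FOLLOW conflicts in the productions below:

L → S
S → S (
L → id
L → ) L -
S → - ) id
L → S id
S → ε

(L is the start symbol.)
A FIRST/FOLLOW conflict occurs when a non-terminal N has a nullable alternative N → β (β ⇒* ε) and another alternative N → α with FIRST(α) ∩ FOLLOW(N) ≠ ∅: on such a lookahead the parser cannot decide between expanding α and letting N vanish via β.

Nullable non-terminals: L, S.
FIRST sets used below: FIRST(S) = { '(', '-', ε }

L: nullable alternative(s) L → S; FOLLOW(L) = { $, '-' }
  L → S: FIRST \ {ε} = { '(', '-' } — this is the only nullable alternative, skip
  L → id: FIRST \ {ε} = { 'id' } — disjoint from FOLLOW(L)
  L → ) L -: FIRST \ {ε} = { ')' } — disjoint from FOLLOW(L)
  L → S id: FIRST \ {ε} = { '(', '-', 'id' } — overlaps FOLLOW(L) on { '-' }: CONFLICT

S: nullable alternative(s) S → ε; FOLLOW(S) = { $, '(', '-', 'id' }
  S → S (: FIRST \ {ε} = { '(', '-' } — overlaps FOLLOW(S) on { '(', '-' }: CONFLICT
  S → - ) id: FIRST \ {ε} = { '-' } — overlaps FOLLOW(S) on { '-' }: CONFLICT
  S → ε: FIRST \ {ε} = { } — this is the only nullable alternative, skip

So the grammar has 3 FIRST/FOLLOW conflicts (marked CONFLICT above).

Answer: Yes. L → S id with FOLLOW(L) on { '-' }; S → S '(' with FOLLOW(S) on { '(', '-' }; S → '-' ')' id with FOLLOW(S) on { '-' }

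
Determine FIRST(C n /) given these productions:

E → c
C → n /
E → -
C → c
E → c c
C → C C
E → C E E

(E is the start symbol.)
{ 'c', 'n' }

FIRST sets of the non-terminals involved (from the grammar, by fixed-point iteration):
  FIRST(C) = { 'c', 'n' }

To compute FIRST(C n /), process the symbols left to right:
Symbol C is a non-terminal. Add FIRST(C) \ {ε} = { 'c', 'n' }
C is not nullable (ε ∉ FIRST(C)), so stop here.
FIRST(C n /) = { 'c', 'n' }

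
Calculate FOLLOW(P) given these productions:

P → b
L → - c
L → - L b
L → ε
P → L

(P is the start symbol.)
{ $ }

To compute FOLLOW(P), find every occurrence of P on a right-hand side N → α P β: add FIRST(β) \ {ε}, and if β is empty or nullable also add FOLLOW(N). Iterate to a fixed point.

P is the start symbol, so $ ∈ FOLLOW(P).
P does not occur on any right-hand side.

Taking the union: FOLLOW(P) = { $ }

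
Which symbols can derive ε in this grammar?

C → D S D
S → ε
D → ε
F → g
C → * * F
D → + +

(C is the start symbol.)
ε-productions: S → ε, D → ε
So S, D are immediately nullable.
C → D S D: every symbol on the right is nullable, so C is nullable too.
No further non-terminal can be added: every production for the remaining non-terminals contains a terminal or a non-nullable non-terminal.
Nullable = { 'C', 'D', 'S' }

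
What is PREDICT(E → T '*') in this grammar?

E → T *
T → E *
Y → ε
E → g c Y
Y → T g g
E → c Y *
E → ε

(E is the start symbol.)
{ '*', 'c', 'g' }

PREDICT(E → T '*') = (FIRST(RHS) \ {ε}) ∪ (FOLLOW(E) if ε ∈ FIRST(RHS), i.e. RHS ⇒* ε)
FIRST(T) = { '*', 'c', 'g' }
FIRST(T '*') = { '*', 'c', 'g' }
ε ∉ FIRST(T '*'), so FOLLOW(E) is not added.
PREDICT(E → T '*') = { '*', 'c', 'g' }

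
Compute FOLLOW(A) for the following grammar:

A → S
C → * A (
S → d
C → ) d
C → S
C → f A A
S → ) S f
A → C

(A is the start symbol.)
{ $, '(', ')', '*', 'd', 'f' }

To compute FOLLOW(A), find every occurrence of A on a right-hand side N → α A β: add FIRST(β) \ {ε}, and if β is empty or nullable also add FOLLOW(N). Iterate to a fixed point.

A is the start symbol, so $ ∈ FOLLOW(A).
In C → * A (: A is followed by '(', add FIRST('(') \ {ε} = { '(' }
In C → f A A: A is followed by A, add FIRST(A) \ {ε} = { ')', '*', 'd', 'f' }
In C → f A A: A is at the end, add FOLLOW(C)

The FOLLOW sets referred to above (computed the same way, to a fixed point):
  FOLLOW(C) = { $, '(', ')', '*', 'd', 'f' }

Taking the union: FOLLOW(A) = { $, '(', ')', '*', 'd', 'f' }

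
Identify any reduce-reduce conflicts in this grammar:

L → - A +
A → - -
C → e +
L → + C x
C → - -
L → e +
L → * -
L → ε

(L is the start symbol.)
No reduce-reduce conflicts

Augment with L' → L and build the canonical LR(0) collection (I0 = CLOSURE({[L' → . L]}), then GOTO on every symbol after a dot until no new states appear). It has 18 states:
  I0: { [L → . * -], [L → . + C x], [L → . - A +], [L → . e +], [L → .], [L' → . L] }  — shift, reduce
  I1: { [L → * . -] }  — shift
  I2: { [C → . - -], [C → . e +], [L → + . C x] }  — shift
  I3: { [A → . - -], [L → - . A +] }  — shift
  I4: { [L' → L .] }  — accept
  I5: { [L → e . +] }  — shift
  I6: { [L → e + .] }  — reduce
  I7: { [A → - . -] }  — shift
  I8: { [L → - A . +] }  — shift
  I9: { [L → - A + .] }  — reduce
  I10: { [A → - - .] }  — reduce
  I11: { [C → - . -] }  — shift
  I12: { [L → + C . x] }  — shift
  I13: { [C → e . +] }  — shift
  I14: { [C → e + .] }  — reduce
  I15: { [L → + C x .] }  — reduce
  I16: { [C → - - .] }  — reduce
  I17: { [L → * - .] }  — reduce

No state contains more than one complete item.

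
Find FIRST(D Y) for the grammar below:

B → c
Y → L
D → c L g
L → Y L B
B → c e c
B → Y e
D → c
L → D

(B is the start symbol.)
{ 'c' }

FIRST sets of the non-terminals involved (from the grammar, by fixed-point iteration):
  FIRST(D) = { 'c' }

To compute FIRST(D Y), process the symbols left to right:
Symbol D is a non-terminal. Add FIRST(D) \ {ε} = { 'c' }
D is not nullable (ε ∉ FIRST(D)), so stop here.
FIRST(D Y) = { 'c' }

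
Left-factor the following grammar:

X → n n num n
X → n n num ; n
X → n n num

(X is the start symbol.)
Left-factoring transforms A → αβ₁ | αβ₂ into A → αA' and A' → β₁ | β₂
(α is the longest common prefix among the alternatives). Repeat until
no nonterminal has two alternatives with a common prefix.

Round 1: X has alternatives sharing prefix 'n n num'. Introduce X': X → n n num X'
  Add: X' → n
  Add: X' → ; n
  Add: X' → ε

No remaining common prefixes — done.

Resulting grammar:
X → n n num X'
X' → n
X' → ; n
X' → ε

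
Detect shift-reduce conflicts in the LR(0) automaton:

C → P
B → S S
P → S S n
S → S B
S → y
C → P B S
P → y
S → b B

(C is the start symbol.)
Yes — I2: [C → P .] vs [S → . b B]; I10: [B → S S .] vs [S → . b B]; I14: [C → P B S .] vs [S → . b B]

Augment with C' → C and build the canonical LR(0) collection (I0 = CLOSURE({[C' → . C]}), then GOTO on every symbol after a dot until no new states appear). It has 15 states:
  I0: { [C → . P B S], [C → . P], [C' → . C], [P → . S S n], [P → . y], [S → . S B], [S → . b B], [S → . y] }  — shift
  I1: { [C' → C .] }  — accept
  I2: { [B → . S S], [C → P . B S], [C → P .], [S → . S B], [S → . b B], [S → . y] }  — shift, reduce
  I3: { [B → . S S], [P → S . S n], [S → . S B], [S → . b B], [S → . y], [S → S . B] }  — shift
  I4: { [B → . S S], [S → . S B], [S → . b B], [S → . y], [S → b . B] }  — shift
  I5: { [P → y .], [S → y .] }  — 2 reduces
  I6: { [S → b B .] }  — reduce
  I7: { [B → . S S], [B → S . S], [S → . S B], [S → . b B], [S → . y], [S → S . B] }  — shift
  I8: { [S → y .] }  — reduce
  I9: { [S → S B .] }  — reduce
  I10: { [B → . S S], [B → S . S], [B → S S .], [S → . S B], [S → . b B], [S → . y], [S → S . B] }  — shift, reduce
  I11: { [B → . S S], [B → S . S], [P → S S . n], [S → . S B], [S → . b B], [S → . y], [S → S . B] }  — shift
  I12: { [P → S S n .] }  — reduce
  I13: { [C → P B . S], [S → . S B], [S → . b B], [S → . y] }  — shift
  I14: { [B → . S S], [C → P B S .], [S → . S B], [S → . b B], [S → . y], [S → S . B] }  — shift, reduce

I2 contains reduce item [C → P .] and shift items [S → . b B], [S → . y] — shift-reduce conflict.
I10 contains reduce item [B → S S .] and shift items [S → . b B], [S → . y] — shift-reduce conflict.
I14 contains reduce item [C → P B S .] and shift items [S → . b B], [S → . y] — shift-reduce conflict.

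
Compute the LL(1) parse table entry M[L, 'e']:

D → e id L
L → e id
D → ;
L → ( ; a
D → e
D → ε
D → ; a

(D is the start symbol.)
To find M[L, 'e'], we find productions for L where 'e' is in the predict set (PREDICT(N → α) = (FIRST(α) \ {ε}) ∪ (FOLLOW(N) if α ⇒* ε)).

L → e id: PREDICT = { 'e' }
  'e' is in predict set, so this production goes in M[L, 'e']
L → ( ; a: PREDICT = { '(' }

M[L, 'e'] = L → e id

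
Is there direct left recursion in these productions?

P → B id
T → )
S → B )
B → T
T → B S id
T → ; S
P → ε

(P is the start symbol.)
No direct left recursion

Direct left recursion occurs when N → N α for some non-terminal N (the right-hand side begins with the left-hand side itself).

P → B id: starts with B
T → ): starts with ')'
S → B ): starts with B
B → T: starts with T
T → B S id: starts with B
T → ; S: starts with ';'
P → ε: starts with ε

No direct left recursion found.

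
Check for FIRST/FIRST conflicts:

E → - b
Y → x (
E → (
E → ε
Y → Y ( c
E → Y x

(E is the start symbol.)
Yes. Y → x '(' / Y → Y '(' c on { 'x' }

A FIRST/FIRST conflict occurs when two productions N → α and N → β for the same non-terminal have FIRST(α) ∩ FIRST(β) ≠ ∅ (with ε ∈ FIRST of a nullable right-hand side, so two nullable alternatives also conflict).

FIRST sets of the non-terminals at (or reachable through a nullable prefix from) the front of some alternative:
  FIRST(Y) = { 'x' }

Productions for E:
  E → - b: FIRST = { '-' }
  E → (: FIRST = { '(' }
  E → ε: FIRST = { ε }
  E → Y x: FIRST = { 'x' }
Productions for Y:
  Y → x (: FIRST = { 'x' }
  Y → Y ( c: FIRST = { 'x' }

Conflict for Y: Y → x ( and Y → Y ( c
  Overlap: { 'x' }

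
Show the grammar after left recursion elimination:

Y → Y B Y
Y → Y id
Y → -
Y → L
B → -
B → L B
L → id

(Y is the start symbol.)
Y → - Y'
Y → L Y'
Y' → B Y Y'
Y' → id Y'
Y' → ε
B → -
B → L B
L → id

Y is directly left-recursive. The standard transformation for
  A → A α₁ | ... | A α_m | β₁ | ... | β_n
is
  A  → β₁ A' | ... | β_n A'
  A' → α₁ A' | ... | α_m A' | ε

Y → - becomes Y → - Y'
Y → L becomes Y → L Y'
Y → Y B Y becomes Y' → B Y Y'
Y → Y id becomes Y' → id Y'
Add Y' → ε

Productions for other non-terminals are unchanged:
  B → -
  B → L B
  L → id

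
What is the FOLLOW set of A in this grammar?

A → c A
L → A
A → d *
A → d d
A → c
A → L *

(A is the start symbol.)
{ $, '*' }

To compute FOLLOW(A), find every occurrence of A on a right-hand side N → α A β: add FIRST(β) \ {ε}, and if β is empty or nullable also add FOLLOW(N). Iterate to a fixed point.

A is the start symbol, so $ ∈ FOLLOW(A).
In A → c A: A is at the end; this adds FOLLOW(A) to itself — nothing new
In L → A: A is at the end, add FOLLOW(L)

The FOLLOW sets referred to above (computed the same way, to a fixed point):
  FOLLOW(L) = { '*' }

Taking the union: FOLLOW(A) = { $, '*' }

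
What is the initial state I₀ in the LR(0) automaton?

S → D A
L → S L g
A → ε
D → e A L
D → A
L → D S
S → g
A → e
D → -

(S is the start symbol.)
First, augment the grammar with S' → S
I₀ = CLOSURE({ [S' → . S] }):
  [S' → . S] has the dot before S: add [S → . D A], [S → . g]
  [S → . D A] has the dot before D: add [D → . e A L], [D → . A], [D → . -]
  [D → . A] has the dot before A: add [A → .], [A → . e]
No further items can be added.

I₀ = { [A → . e], [A → .], [D → . -], [D → . A], [D → . e A L], [S → . D A], [S → . g], [S' → . S] }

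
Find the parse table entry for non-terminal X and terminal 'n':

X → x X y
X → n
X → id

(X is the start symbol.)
X → n

To find M[X, 'n'], we find productions for X where 'n' is in the predict set (PREDICT(N → α) = (FIRST(α) \ {ε}) ∪ (FOLLOW(N) if α ⇒* ε)).

X → x X y: PREDICT = { 'x' }
X → n: PREDICT = { 'n' }
  'n' is in predict set, so this production goes in M[X, 'n']
X → id: PREDICT = { 'id' }

M[X, 'n'] = X → n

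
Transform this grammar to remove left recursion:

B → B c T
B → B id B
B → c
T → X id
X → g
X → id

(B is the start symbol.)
B → c B'
B' → c T B'
B' → id B B'
B' → ε
T → X id
X → g
X → id

B is directly left-recursive. The standard transformation for
  A → A α₁ | ... | A α_m | β₁ | ... | β_n
is
  A  → β₁ A' | ... | β_n A'
  A' → α₁ A' | ... | α_m A' | ε

B → c becomes B → c B'
B → B c T becomes B' → c T B'
B → B id B becomes B' → id B B'
Add B' → ε

Productions for other non-terminals are unchanged:
  T → X id
  X → g
  X → id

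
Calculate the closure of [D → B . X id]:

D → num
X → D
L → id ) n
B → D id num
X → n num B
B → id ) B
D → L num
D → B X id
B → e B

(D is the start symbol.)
To compute CLOSURE, for each item [A → α.Bβ] where B is a non-terminal, add [B → .γ] for all productions B → γ; repeat for the newly added items until nothing changes.

Start with: [D → B . X id]
  [D → B . X id] has the dot before X: add [X → . D], [X → . n num B]
  [X → . D] has the dot before D: add [D → . num], [D → . L num], [D → . B X id]
  [D → . L num] has the dot before L: add [L → . id ) n]
  [D → . B X id] has the dot before B: add [B → . D id num], [B → . id ) B], [B → . e B]
No further items can be added.

CLOSURE = { [B → . D id num], [B → . e B], [B → . id ) B], [D → . B X id], [D → . L num], [D → . num], [D → B . X id], [L → . id ) n], [X → . D], [X → . n num B] }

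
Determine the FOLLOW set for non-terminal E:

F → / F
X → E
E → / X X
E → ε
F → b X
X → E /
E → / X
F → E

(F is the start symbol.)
To compute FOLLOW(E), find every occurrence of E on a right-hand side N → α E β: add FIRST(β) \ {ε}, and if β is empty or nullable also add FOLLOW(N). Iterate to a fixed point.

In X → E: E is at the end, add FOLLOW(X)
In X → E /: E is followed by '/', add FIRST('/') \ {ε} = { '/' }
In F → E: E is at the end, add FOLLOW(F)

The FOLLOW sets referred to above (computed the same way, to a fixed point):
  FOLLOW(X) = { $, '/' }
  FOLLOW(F) = { $ }

Taking the union: FOLLOW(E) = { $, '/' }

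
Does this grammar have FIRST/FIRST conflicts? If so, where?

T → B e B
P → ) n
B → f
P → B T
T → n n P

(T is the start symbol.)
A FIRST/FIRST conflict occurs when two productions N → α and N → β for the same non-terminal have FIRST(α) ∩ FIRST(β) ≠ ∅ (with ε ∈ FIRST of a nullable right-hand side, so two nullable alternatives also conflict).

FIRST sets of the non-terminals at (or reachable through a nullable prefix from) the front of some alternative:
  FIRST(B) = { 'f' }

Productions for T:
  T → B e B: FIRST = { 'f' }
  T → n n P: FIRST = { 'n' }
Productions for P:
  P → ) n: FIRST = { ')' }
  P → B T: FIRST = { 'f' }
B has only one production, so no FIRST/FIRST conflict is possible there.

All alternatives of each non-terminal have pairwise disjoint FIRST sets.

Answer: No FIRST/FIRST conflicts.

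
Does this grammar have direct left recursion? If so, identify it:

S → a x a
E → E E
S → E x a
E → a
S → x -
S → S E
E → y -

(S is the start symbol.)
Yes, E, S are left-recursive

Direct left recursion occurs when N → N α for some non-terminal N (the right-hand side begins with the left-hand side itself).

S → a x a: starts with a
E → E E: LEFT RECURSIVE (starts with E)
S → E x a: starts with E
E → a: starts with a
S → x -: starts with x
S → S E: LEFT RECURSIVE (starts with S)
E → y -: starts with y

The grammar has direct left recursion on: E, S.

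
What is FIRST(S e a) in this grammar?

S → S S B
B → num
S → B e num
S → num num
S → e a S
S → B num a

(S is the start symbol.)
FIRST sets of the non-terminals involved (from the grammar, by fixed-point iteration):
  FIRST(S) = { 'e', 'num' }

To compute FIRST(S e a), process the symbols left to right:
Symbol S is a non-terminal. Add FIRST(S) \ {ε} = { 'e', 'num' }
S is not nullable (ε ∉ FIRST(S)), so stop here.
FIRST(S e a) = { 'e', 'num' }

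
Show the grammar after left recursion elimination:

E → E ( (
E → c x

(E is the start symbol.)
E is directly left-recursive. The standard transformation for
  A → A α₁ | ... | A α_m | β₁ | ... | β_n
is
  A  → β₁ A' | ... | β_n A'
  A' → α₁ A' | ... | α_m A' | ε

E → c x becomes E → c x E'
E → E ( ( becomes E' → ( ( E'
Add E' → ε

Resulting grammar:
E → c x E'
E' → ( ( E'
E' → ε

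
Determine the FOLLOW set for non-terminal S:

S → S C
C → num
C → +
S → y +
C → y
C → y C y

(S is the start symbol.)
{ $, '+', 'num', 'y' }

S is the start symbol, so $ ∈ FOLLOW(S).
In S → S C: S is followed by C, add FIRST(C) \ {ε} = { '+', 'num', 'y' }

Taking the union: FOLLOW(S) = { $, '+', 'num', 'y' }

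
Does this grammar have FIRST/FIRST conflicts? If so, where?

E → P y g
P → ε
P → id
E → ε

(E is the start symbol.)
A FIRST/FIRST conflict occurs when two productions N → α and N → β for the same non-terminal have FIRST(α) ∩ FIRST(β) ≠ ∅ (with ε ∈ FIRST of a nullable right-hand side, so two nullable alternatives also conflict).

FIRST sets of the non-terminals at (or reachable through a nullable prefix from) the front of some alternative:
  FIRST(P) = { 'id', ε }

Productions for E:
  E → P y g: FIRST = { 'id', 'y' }
  E → ε: FIRST = { ε }
Productions for P:
  P → ε: FIRST = { ε }
  P → id: FIRST = { 'id' }

All alternatives of each non-terminal have pairwise disjoint FIRST sets.

Answer: No FIRST/FIRST conflicts.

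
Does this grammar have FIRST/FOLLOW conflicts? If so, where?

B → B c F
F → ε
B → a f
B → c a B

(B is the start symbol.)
A FIRST/FOLLOW conflict occurs when a non-terminal N has a nullable alternative N → β (β ⇒* ε) and another alternative N → α with FIRST(α) ∩ FOLLOW(N) ≠ ∅: on such a lookahead the parser cannot decide between expanding α and letting N vanish via β.

Nullable non-terminals: F.
F has a nullable alternative but only one production, so nothing to check.

B has no nullable alternative, so no FIRST/FOLLOW check is needed there.

No FIRST/FOLLOW conflicts found.

Answer: No FIRST/FOLLOW conflicts.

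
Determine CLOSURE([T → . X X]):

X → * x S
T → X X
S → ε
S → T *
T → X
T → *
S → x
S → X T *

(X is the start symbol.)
{ [T → . X X], [X → . * x S] }

To compute CLOSURE, for each item [A → α.Bβ] where B is a non-terminal, add [B → .γ] for all productions B → γ; repeat for the newly added items until nothing changes.

Start with: [T → . X X]
  [T → . X X] has the dot before X: add [X → . * x S]
No further items can be added.

CLOSURE = { [T → . X X], [X → . * x S] }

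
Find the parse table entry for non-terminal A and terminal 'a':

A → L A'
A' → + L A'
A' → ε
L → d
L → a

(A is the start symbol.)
A → L A'

To find M[A, 'a'], we find productions for A where 'a' is in the predict set (PREDICT(N → α) = (FIRST(α) \ {ε}) ∪ (FOLLOW(N) if α ⇒* ε)).

Relevant sets:
  FIRST(L) = { 'a', 'd' }

A → L A': PREDICT = { 'a', 'd' }
  'a' is in predict set, so this production goes in M[A, 'a']

M[A, 'a'] = A → L A'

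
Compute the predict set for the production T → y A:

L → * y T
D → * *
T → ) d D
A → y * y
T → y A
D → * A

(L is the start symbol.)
{ 'y' }

PREDICT(T → y A) = (FIRST(RHS) \ {ε}) ∪ (FOLLOW(T) if ε ∈ FIRST(RHS), i.e. RHS ⇒* ε)
FIRST(y A) = { 'y' }
ε ∉ FIRST(y A), so FOLLOW(T) is not added.
PREDICT(T → y A) = { 'y' }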